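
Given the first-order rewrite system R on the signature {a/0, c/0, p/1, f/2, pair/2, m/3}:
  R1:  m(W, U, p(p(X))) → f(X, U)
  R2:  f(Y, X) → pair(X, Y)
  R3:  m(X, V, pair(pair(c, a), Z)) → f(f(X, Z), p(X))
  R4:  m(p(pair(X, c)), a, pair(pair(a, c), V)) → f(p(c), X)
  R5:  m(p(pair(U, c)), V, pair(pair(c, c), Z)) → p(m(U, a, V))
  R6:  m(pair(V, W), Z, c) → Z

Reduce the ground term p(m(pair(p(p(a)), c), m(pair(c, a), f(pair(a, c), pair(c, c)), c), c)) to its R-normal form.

p(pair(pair(c, c), pair(a, c)))

1. p(m(pair(p(p(a)), c), m(pair(c, a), f(pair(a, c), pair(c, c)), c), c))  →  p(m(pair(c, a), f(pair(a, c), pair(c, c)), c))   [R6 at 1]
2. p(m(pair(c, a), f(pair(a, c), pair(c, c)), c))  →  p(f(pair(a, c), pair(c, c)))   [R6 at 1]
3. p(f(pair(a, c), pair(c, c)))  →  p(pair(pair(c, c), pair(a, c)))   [R2 at 1]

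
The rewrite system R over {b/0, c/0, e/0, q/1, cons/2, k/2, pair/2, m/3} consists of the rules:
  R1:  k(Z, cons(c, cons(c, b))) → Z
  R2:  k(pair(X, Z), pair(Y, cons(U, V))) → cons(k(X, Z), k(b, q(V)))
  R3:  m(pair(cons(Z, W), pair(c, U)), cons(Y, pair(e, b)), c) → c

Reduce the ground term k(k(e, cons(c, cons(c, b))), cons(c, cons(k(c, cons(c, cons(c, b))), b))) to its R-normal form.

1. k(k(e, cons(c, cons(c, b))), cons(c, cons(k(c, cons(c, cons(c, b))), b)))  →  k(e, cons(c, cons(k(c, cons(c, cons(c, b))), b)))   [R1 at 1]
2. k(e, cons(c, cons(k(c, cons(c, cons(c, b))), b)))  →  k(e, cons(c, cons(c, b)))   [R1 at 2.2.1]
3. k(e, cons(c, cons(c, b)))  →  e   [R1 at ε]

e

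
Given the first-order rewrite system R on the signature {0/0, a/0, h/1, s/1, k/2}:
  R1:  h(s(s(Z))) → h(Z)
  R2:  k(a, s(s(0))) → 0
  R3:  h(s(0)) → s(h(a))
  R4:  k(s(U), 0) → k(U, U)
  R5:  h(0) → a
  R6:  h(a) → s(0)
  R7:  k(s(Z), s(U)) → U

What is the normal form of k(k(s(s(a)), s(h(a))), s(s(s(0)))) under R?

s(s(0))

1. k(k(s(s(a)), s(h(a))), s(s(s(0))))  →  k(h(a), s(s(s(0))))   [R7 at 1]
2. k(h(a), s(s(s(0))))  →  k(s(0), s(s(s(0))))   [R6 at 1]
3. k(s(0), s(s(s(0))))  →  s(s(0))   [R7 at ε]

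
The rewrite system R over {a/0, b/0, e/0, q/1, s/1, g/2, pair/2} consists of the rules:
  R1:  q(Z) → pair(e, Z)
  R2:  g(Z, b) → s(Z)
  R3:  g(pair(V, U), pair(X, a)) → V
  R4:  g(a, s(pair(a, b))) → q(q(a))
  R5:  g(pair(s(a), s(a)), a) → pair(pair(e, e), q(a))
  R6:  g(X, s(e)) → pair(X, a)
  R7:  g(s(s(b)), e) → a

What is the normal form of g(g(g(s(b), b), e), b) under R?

1. g(g(g(s(b), b), e), b)  →  s(g(g(s(b), b), e))   [R2 at ε]
2. s(g(g(s(b), b), e))  →  s(g(s(s(b)), e))   [R2 at 1.1]
3. s(g(s(s(b)), e))  →  s(a)   [R7 at 1]

s(a)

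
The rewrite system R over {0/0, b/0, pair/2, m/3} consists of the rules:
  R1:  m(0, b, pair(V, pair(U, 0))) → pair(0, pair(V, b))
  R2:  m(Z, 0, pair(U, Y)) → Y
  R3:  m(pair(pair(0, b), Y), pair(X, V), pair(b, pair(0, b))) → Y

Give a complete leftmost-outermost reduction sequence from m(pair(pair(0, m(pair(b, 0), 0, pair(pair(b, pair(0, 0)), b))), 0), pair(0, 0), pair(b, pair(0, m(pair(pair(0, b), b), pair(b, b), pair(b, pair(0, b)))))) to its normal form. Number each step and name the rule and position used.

0

1. m(pair(pair(0, m(pair(b, 0), 0, pair(pair(b, pair(0, 0)), b))), 0), pair(0, 0), pair(b, pair(0, m(pair(pair(0, b), b), pair(b, b), pair(b, pair(0, b))))))  →  m(pair(pair(0, b), 0), pair(0, 0), pair(b, pair(0, m(pair(pair(0, b), b), pair(b, b), pair(b, pair(0, b))))))   [R2 at 1.1.2]
2. m(pair(pair(0, b), 0), pair(0, 0), pair(b, pair(0, m(pair(pair(0, b), b), pair(b, b), pair(b, pair(0, b))))))  →  m(pair(pair(0, b), 0), pair(0, 0), pair(b, pair(0, b)))   [R3 at 3.2.2]
3. m(pair(pair(0, b), 0), pair(0, 0), pair(b, pair(0, b)))  →  0   [R3 at ε]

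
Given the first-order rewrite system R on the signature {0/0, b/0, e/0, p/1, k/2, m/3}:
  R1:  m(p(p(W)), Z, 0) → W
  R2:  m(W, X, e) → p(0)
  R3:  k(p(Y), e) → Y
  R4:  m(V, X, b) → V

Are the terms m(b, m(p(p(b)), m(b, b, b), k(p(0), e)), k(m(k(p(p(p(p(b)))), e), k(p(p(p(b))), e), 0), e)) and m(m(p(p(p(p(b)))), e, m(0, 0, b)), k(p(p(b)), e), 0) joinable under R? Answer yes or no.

yes — NF(t₁) = b, NF(t₂) = b

Reduce t₁ = m(b, m(p(p(b)), m(b, b, b), k(p(0), e)), k(m(k(p(p(p(p(b)))), e), k(p(p(p(b))), e), 0), e)):
1. m(b, m(p(p(b)), m(b, b, b), k(p(0), e)), k(m(k(p(p(p(p(b)))), e), k(p(p(p(b))), e), 0), e))  →  m(b, m(p(p(b)), b, k(p(0), e)), k(m(k(p(p(p(p(b)))), e), k(p(p(p(b))), e), 0), e))   [R4 at 2.2]
2. m(b, m(p(p(b)), b, k(p(0), e)), k(m(k(p(p(p(p(b)))), e), k(p(p(p(b))), e), 0), e))  →  m(b, m(p(p(b)), b, 0), k(m(k(p(p(p(p(b)))), e), k(p(p(p(b))), e), 0), e))   [R3 at 2.3]
3. m(b, m(p(p(b)), b, 0), k(m(k(p(p(p(p(b)))), e), k(p(p(p(b))), e), 0), e))  →  m(b, b, k(m(k(p(p(p(p(b)))), e), k(p(p(p(b))), e), 0), e))   [R1 at 2]
4. m(b, b, k(m(k(p(p(p(p(b)))), e), k(p(p(p(b))), e), 0), e))  →  m(b, b, k(m(p(p(p(b))), k(p(p(p(b))), e), 0), e))   [R3 at 3.1.1]
5. m(b, b, k(m(p(p(p(b))), k(p(p(p(b))), e), 0), e))  →  m(b, b, k(p(b), e))   [R1 at 3.1]
6. m(b, b, k(p(b), e))  →  m(b, b, b)   [R3 at 3]
7. m(b, b, b)  →  b   [R4 at ε]

Reduce t₂ = m(m(p(p(p(p(b)))), e, m(0, 0, b)), k(p(p(b)), e), 0):
1. m(m(p(p(p(p(b)))), e, m(0, 0, b)), k(p(p(b)), e), 0)  →  m(m(p(p(p(p(b)))), e, 0), k(p(p(b)), e), 0)   [R4 at 1.3]
2. m(m(p(p(p(p(b)))), e, 0), k(p(p(b)), e), 0)  →  m(p(p(b)), k(p(p(b)), e), 0)   [R1 at 1]
3. m(p(p(b)), k(p(p(b)), e), 0)  →  b   [R1 at ε]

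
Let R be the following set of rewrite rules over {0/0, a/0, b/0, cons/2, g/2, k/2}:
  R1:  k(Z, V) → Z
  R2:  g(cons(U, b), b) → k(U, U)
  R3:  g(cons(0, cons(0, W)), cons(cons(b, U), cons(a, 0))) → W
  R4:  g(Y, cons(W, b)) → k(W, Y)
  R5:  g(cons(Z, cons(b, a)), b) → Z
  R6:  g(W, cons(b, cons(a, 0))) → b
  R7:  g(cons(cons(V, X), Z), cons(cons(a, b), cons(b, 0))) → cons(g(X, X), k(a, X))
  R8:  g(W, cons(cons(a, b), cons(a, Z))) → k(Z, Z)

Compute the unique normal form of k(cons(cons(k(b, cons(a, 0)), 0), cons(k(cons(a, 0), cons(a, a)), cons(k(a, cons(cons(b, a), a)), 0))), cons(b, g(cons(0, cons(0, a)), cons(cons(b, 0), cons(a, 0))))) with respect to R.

cons(cons(b, 0), cons(cons(a, 0), cons(a, 0)))

1. k(cons(cons(k(b, cons(a, 0)), 0), cons(k(cons(a, 0), cons(a, a)), cons(k(a, cons(cons(b, a), a)), 0))), cons(b, g(cons(0, cons(0, a)), cons(cons(b, 0), cons(a, 0)))))  →  cons(cons(k(b, cons(a, 0)), 0), cons(k(cons(a, 0), cons(a, a)), cons(k(a, cons(cons(b, a), a)), 0)))   [R1 at ε]
2. cons(cons(k(b, cons(a, 0)), 0), cons(k(cons(a, 0), cons(a, a)), cons(k(a, cons(cons(b, a), a)), 0)))  →  cons(cons(b, 0), cons(k(cons(a, 0), cons(a, a)), cons(k(a, cons(cons(b, a), a)), 0)))   [R1 at 1.1]
3. cons(cons(b, 0), cons(k(cons(a, 0), cons(a, a)), cons(k(a, cons(cons(b, a), a)), 0)))  →  cons(cons(b, 0), cons(cons(a, 0), cons(k(a, cons(cons(b, a), a)), 0)))   [R1 at 2.1]
4. cons(cons(b, 0), cons(cons(a, 0), cons(k(a, cons(cons(b, a), a)), 0)))  →  cons(cons(b, 0), cons(cons(a, 0), cons(a, 0)))   [R1 at 2.2.1]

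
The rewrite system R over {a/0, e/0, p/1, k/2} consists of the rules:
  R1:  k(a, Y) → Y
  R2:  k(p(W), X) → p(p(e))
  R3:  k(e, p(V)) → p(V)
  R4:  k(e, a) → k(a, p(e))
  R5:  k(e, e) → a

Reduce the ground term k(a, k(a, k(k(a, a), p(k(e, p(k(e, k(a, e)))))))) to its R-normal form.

p(p(a))

1. k(a, k(a, k(k(a, a), p(k(e, p(k(e, k(a, e))))))))  →  k(a, k(k(a, a), p(k(e, p(k(e, k(a, e)))))))   [R1 at ε]
2. k(a, k(k(a, a), p(k(e, p(k(e, k(a, e)))))))  →  k(k(a, a), p(k(e, p(k(e, k(a, e))))))   [R1 at ε]
3. k(k(a, a), p(k(e, p(k(e, k(a, e))))))  →  k(a, p(k(e, p(k(e, k(a, e))))))   [R1 at 1]
4. k(a, p(k(e, p(k(e, k(a, e))))))  →  p(k(e, p(k(e, k(a, e)))))   [R1 at ε]
5. p(k(e, p(k(e, k(a, e)))))  →  p(p(k(e, k(a, e))))   [R3 at 1]
6. p(p(k(e, k(a, e))))  →  p(p(k(e, e)))   [R1 at 1.1.2]
7. p(p(k(e, e)))  →  p(p(a))   [R5 at 1.1]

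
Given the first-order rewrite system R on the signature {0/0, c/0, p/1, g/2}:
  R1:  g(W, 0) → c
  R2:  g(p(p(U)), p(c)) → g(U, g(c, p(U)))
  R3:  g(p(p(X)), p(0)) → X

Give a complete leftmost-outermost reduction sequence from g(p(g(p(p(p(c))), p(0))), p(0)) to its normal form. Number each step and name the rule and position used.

c

1. g(p(g(p(p(p(c))), p(0))), p(0))  →  g(p(p(c)), p(0))   [R3 at 1.1]
2. g(p(p(c)), p(0))  →  c   [R3 at ε]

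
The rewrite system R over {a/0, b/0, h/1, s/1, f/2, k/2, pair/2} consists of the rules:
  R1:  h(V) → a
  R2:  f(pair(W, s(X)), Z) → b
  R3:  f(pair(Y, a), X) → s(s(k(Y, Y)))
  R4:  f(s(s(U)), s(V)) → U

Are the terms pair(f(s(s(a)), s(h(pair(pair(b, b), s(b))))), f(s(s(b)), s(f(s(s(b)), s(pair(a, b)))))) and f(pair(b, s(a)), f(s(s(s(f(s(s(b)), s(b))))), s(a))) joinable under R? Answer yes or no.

no — NF(t₁) = pair(a, b), NF(t₂) = b

Reduce t₁ = pair(f(s(s(a)), s(h(pair(pair(b, b), s(b))))), f(s(s(b)), s(f(s(s(b)), s(pair(a, b)))))):
1. pair(f(s(s(a)), s(h(pair(pair(b, b), s(b))))), f(s(s(b)), s(f(s(s(b)), s(pair(a, b))))))  →  pair(a, f(s(s(b)), s(f(s(s(b)), s(pair(a, b))))))   [R4 at 1]
2. pair(a, f(s(s(b)), s(f(s(s(b)), s(pair(a, b))))))  →  pair(a, b)   [R4 at 2]

Reduce t₂ = f(pair(b, s(a)), f(s(s(s(f(s(s(b)), s(b))))), s(a))):
1. f(pair(b, s(a)), f(s(s(s(f(s(s(b)), s(b))))), s(a)))  →  b   [R2 at ε]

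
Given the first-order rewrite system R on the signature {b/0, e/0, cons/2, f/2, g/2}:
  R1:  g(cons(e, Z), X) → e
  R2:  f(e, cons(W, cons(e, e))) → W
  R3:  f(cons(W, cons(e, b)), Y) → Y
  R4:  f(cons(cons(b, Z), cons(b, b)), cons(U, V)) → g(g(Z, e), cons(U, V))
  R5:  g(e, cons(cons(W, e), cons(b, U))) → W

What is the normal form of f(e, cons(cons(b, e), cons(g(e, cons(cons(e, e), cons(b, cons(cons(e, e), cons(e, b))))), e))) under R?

cons(b, e)

1. f(e, cons(cons(b, e), cons(g(e, cons(cons(e, e), cons(b, cons(cons(e, e), cons(e, b))))), e)))  →  f(e, cons(cons(b, e), cons(e, e)))   [R5 at 2.2.1]
2. f(e, cons(cons(b, e), cons(e, e)))  →  cons(b, e)   [R2 at ε]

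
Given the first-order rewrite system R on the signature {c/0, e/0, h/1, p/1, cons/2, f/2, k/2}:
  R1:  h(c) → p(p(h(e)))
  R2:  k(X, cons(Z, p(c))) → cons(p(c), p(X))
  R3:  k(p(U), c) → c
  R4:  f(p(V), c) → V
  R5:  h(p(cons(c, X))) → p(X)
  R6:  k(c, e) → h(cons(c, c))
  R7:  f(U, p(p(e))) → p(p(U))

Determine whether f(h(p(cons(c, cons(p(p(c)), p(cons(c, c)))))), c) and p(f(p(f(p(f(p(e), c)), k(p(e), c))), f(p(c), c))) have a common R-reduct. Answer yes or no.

no — NF(t₁) = cons(p(p(c)), p(cons(c, c))), NF(t₂) = p(e)

Reduce t₁ = f(h(p(cons(c, cons(p(p(c)), p(cons(c, c)))))), c):
1. f(h(p(cons(c, cons(p(p(c)), p(cons(c, c)))))), c)  →  f(p(cons(p(p(c)), p(cons(c, c)))), c)   [R5 at 1]
2. f(p(cons(p(p(c)), p(cons(c, c)))), c)  →  cons(p(p(c)), p(cons(c, c)))   [R4 at ε]

Reduce t₂ = p(f(p(f(p(f(p(e), c)), k(p(e), c))), f(p(c), c))):
1. p(f(p(f(p(f(p(e), c)), k(p(e), c))), f(p(c), c)))  →  p(f(p(f(p(e), k(p(e), c))), f(p(c), c)))   [R4 at 1.1.1.1.1]
2. p(f(p(f(p(e), k(p(e), c))), f(p(c), c)))  →  p(f(p(f(p(e), c)), f(p(c), c)))   [R3 at 1.1.1.2]
3. p(f(p(f(p(e), c)), f(p(c), c)))  →  p(f(p(e), f(p(c), c)))   [R4 at 1.1.1]
4. p(f(p(e), f(p(c), c)))  →  p(f(p(e), c))   [R4 at 1.2]
5. p(f(p(e), c))  →  p(e)   [R4 at 1]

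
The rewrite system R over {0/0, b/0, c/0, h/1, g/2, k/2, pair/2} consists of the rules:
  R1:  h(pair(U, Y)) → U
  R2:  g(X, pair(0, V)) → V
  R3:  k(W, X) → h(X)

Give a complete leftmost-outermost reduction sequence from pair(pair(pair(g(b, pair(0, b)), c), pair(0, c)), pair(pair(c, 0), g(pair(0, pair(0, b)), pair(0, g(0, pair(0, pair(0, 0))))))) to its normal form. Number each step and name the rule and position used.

pair(pair(pair(b, c), pair(0, c)), pair(pair(c, 0), pair(0, 0)))

1. pair(pair(pair(g(b, pair(0, b)), c), pair(0, c)), pair(pair(c, 0), g(pair(0, pair(0, b)), pair(0, g(0, pair(0, pair(0, 0)))))))  →  pair(pair(pair(b, c), pair(0, c)), pair(pair(c, 0), g(pair(0, pair(0, b)), pair(0, g(0, pair(0, pair(0, 0)))))))   [R2 at 1.1.1]
2. pair(pair(pair(b, c), pair(0, c)), pair(pair(c, 0), g(pair(0, pair(0, b)), pair(0, g(0, pair(0, pair(0, 0)))))))  →  pair(pair(pair(b, c), pair(0, c)), pair(pair(c, 0), g(0, pair(0, pair(0, 0)))))   [R2 at 2.2]
3. pair(pair(pair(b, c), pair(0, c)), pair(pair(c, 0), g(0, pair(0, pair(0, 0)))))  →  pair(pair(pair(b, c), pair(0, c)), pair(pair(c, 0), pair(0, 0)))   [R2 at 2.2]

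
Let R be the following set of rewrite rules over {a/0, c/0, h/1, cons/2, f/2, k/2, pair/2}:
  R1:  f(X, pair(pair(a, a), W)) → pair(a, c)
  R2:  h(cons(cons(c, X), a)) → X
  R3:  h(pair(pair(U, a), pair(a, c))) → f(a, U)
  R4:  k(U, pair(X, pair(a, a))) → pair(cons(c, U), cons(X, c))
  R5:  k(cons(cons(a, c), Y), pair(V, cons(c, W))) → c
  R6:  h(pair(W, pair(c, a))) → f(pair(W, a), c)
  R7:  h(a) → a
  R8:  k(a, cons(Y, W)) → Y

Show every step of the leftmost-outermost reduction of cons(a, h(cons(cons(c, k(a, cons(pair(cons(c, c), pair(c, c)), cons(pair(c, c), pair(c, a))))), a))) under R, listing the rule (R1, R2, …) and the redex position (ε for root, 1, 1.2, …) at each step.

cons(a, pair(cons(c, c), pair(c, c)))

1. cons(a, h(cons(cons(c, k(a, cons(pair(cons(c, c), pair(c, c)), cons(pair(c, c), pair(c, a))))), a)))  →  cons(a, k(a, cons(pair(cons(c, c), pair(c, c)), cons(pair(c, c), pair(c, a)))))   [R2 at 2]
2. cons(a, k(a, cons(pair(cons(c, c), pair(c, c)), cons(pair(c, c), pair(c, a)))))  →  cons(a, pair(cons(c, c), pair(c, c)))   [R8 at 2]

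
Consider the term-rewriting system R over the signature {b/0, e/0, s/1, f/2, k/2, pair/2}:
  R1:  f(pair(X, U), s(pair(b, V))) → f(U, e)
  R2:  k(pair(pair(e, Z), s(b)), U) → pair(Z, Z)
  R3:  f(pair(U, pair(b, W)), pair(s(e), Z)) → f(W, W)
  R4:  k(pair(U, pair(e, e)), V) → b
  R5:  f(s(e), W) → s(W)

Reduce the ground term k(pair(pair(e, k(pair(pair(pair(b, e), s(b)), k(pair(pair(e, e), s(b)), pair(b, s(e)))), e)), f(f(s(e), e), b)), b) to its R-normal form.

1. k(pair(pair(e, k(pair(pair(pair(b, e), s(b)), k(pair(pair(e, e), s(b)), pair(b, s(e)))), e)), f(f(s(e), e), b)), b)  →  k(pair(pair(e, k(pair(pair(pair(b, e), s(b)), pair(e, e)), e)), f(f(s(e), e), b)), b)   [R2 at 1.1.2.1.2]
2. k(pair(pair(e, k(pair(pair(pair(b, e), s(b)), pair(e, e)), e)), f(f(s(e), e), b)), b)  →  k(pair(pair(e, b), f(f(s(e), e), b)), b)   [R4 at 1.1.2]
3. k(pair(pair(e, b), f(f(s(e), e), b)), b)  →  k(pair(pair(e, b), f(s(e), b)), b)   [R5 at 1.2.1]
4. k(pair(pair(e, b), f(s(e), b)), b)  →  k(pair(pair(e, b), s(b)), b)   [R5 at 1.2]
5. k(pair(pair(e, b), s(b)), b)  →  pair(b, b)   [R2 at ε]

pair(b, b)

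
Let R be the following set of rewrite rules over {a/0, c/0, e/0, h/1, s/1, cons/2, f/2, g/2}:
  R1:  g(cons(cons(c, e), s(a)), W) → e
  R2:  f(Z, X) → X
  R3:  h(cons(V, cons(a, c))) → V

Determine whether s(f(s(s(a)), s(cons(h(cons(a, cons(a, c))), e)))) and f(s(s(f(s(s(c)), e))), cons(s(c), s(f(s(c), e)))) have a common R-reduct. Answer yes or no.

Reduce t₁ = s(f(s(s(a)), s(cons(h(cons(a, cons(a, c))), e)))):
1. s(f(s(s(a)), s(cons(h(cons(a, cons(a, c))), e))))  →  s(s(cons(h(cons(a, cons(a, c))), e)))   [R2 at 1]
2. s(s(cons(h(cons(a, cons(a, c))), e)))  →  s(s(cons(a, e)))   [R3 at 1.1.1]

Reduce t₂ = f(s(s(f(s(s(c)), e))), cons(s(c), s(f(s(c), e)))):
1. f(s(s(f(s(s(c)), e))), cons(s(c), s(f(s(c), e))))  →  cons(s(c), s(f(s(c), e)))   [R2 at ε]
2. cons(s(c), s(f(s(c), e)))  →  cons(s(c), s(e))   [R2 at 2.1]

no — NF(t₁) = s(s(cons(a, e))), NF(t₂) = cons(s(c), s(e))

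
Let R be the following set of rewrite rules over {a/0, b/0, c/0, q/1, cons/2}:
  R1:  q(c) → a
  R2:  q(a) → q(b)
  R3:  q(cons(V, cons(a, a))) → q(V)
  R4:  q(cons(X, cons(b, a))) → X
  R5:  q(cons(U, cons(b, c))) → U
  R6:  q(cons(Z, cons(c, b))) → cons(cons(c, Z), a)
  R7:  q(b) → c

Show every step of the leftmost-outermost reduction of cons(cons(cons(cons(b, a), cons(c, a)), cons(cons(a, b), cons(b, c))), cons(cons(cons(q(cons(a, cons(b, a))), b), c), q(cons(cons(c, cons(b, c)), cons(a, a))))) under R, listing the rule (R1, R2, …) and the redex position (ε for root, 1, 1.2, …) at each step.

1. cons(cons(cons(cons(b, a), cons(c, a)), cons(cons(a, b), cons(b, c))), cons(cons(cons(q(cons(a, cons(b, a))), b), c), q(cons(cons(c, cons(b, c)), cons(a, a)))))  →  cons(cons(cons(cons(b, a), cons(c, a)), cons(cons(a, b), cons(b, c))), cons(cons(cons(a, b), c), q(cons(cons(c, cons(b, c)), cons(a, a)))))   [R4 at 2.1.1.1]
2. cons(cons(cons(cons(b, a), cons(c, a)), cons(cons(a, b), cons(b, c))), cons(cons(cons(a, b), c), q(cons(cons(c, cons(b, c)), cons(a, a)))))  →  cons(cons(cons(cons(b, a), cons(c, a)), cons(cons(a, b), cons(b, c))), cons(cons(cons(a, b), c), q(cons(c, cons(b, c)))))   [R3 at 2.2]
3. cons(cons(cons(cons(b, a), cons(c, a)), cons(cons(a, b), cons(b, c))), cons(cons(cons(a, b), c), q(cons(c, cons(b, c)))))  →  cons(cons(cons(cons(b, a), cons(c, a)), cons(cons(a, b), cons(b, c))), cons(cons(cons(a, b), c), c))   [R5 at 2.2]

cons(cons(cons(cons(b, a), cons(c, a)), cons(cons(a, b), cons(b, c))), cons(cons(cons(a, b), c), c))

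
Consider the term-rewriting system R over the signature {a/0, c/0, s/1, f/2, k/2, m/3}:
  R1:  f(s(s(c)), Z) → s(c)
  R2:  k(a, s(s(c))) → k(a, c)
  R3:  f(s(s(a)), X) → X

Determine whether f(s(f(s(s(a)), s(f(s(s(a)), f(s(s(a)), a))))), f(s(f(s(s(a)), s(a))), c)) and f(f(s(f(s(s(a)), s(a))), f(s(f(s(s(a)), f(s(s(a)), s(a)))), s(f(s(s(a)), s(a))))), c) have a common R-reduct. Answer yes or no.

yes — NF(t₁) = c, NF(t₂) = c

Reduce t₁ = f(s(f(s(s(a)), s(f(s(s(a)), f(s(s(a)), a))))), f(s(f(s(s(a)), s(a))), c)):
1. f(s(f(s(s(a)), s(f(s(s(a)), f(s(s(a)), a))))), f(s(f(s(s(a)), s(a))), c))  →  f(s(s(f(s(s(a)), f(s(s(a)), a)))), f(s(f(s(s(a)), s(a))), c))   [R3 at 1.1]
2. f(s(s(f(s(s(a)), f(s(s(a)), a)))), f(s(f(s(s(a)), s(a))), c))  →  f(s(s(f(s(s(a)), a))), f(s(f(s(s(a)), s(a))), c))   [R3 at 1.1.1]
3. f(s(s(f(s(s(a)), a))), f(s(f(s(s(a)), s(a))), c))  →  f(s(s(a)), f(s(f(s(s(a)), s(a))), c))   [R3 at 1.1.1]
4. f(s(s(a)), f(s(f(s(s(a)), s(a))), c))  →  f(s(f(s(s(a)), s(a))), c)   [R3 at ε]
5. f(s(f(s(s(a)), s(a))), c)  →  f(s(s(a)), c)   [R3 at 1.1]
6. f(s(s(a)), c)  →  c   [R3 at ε]

Reduce t₂ = f(f(s(f(s(s(a)), s(a))), f(s(f(s(s(a)), f(s(s(a)), s(a)))), s(f(s(s(a)), s(a))))), c):
1. f(f(s(f(s(s(a)), s(a))), f(s(f(s(s(a)), f(s(s(a)), s(a)))), s(f(s(s(a)), s(a))))), c)  →  f(f(s(s(a)), f(s(f(s(s(a)), f(s(s(a)), s(a)))), s(f(s(s(a)), s(a))))), c)   [R3 at 1.1.1]
2. f(f(s(s(a)), f(s(f(s(s(a)), f(s(s(a)), s(a)))), s(f(s(s(a)), s(a))))), c)  →  f(f(s(f(s(s(a)), f(s(s(a)), s(a)))), s(f(s(s(a)), s(a)))), c)   [R3 at 1]
3. f(f(s(f(s(s(a)), f(s(s(a)), s(a)))), s(f(s(s(a)), s(a)))), c)  →  f(f(s(f(s(s(a)), s(a))), s(f(s(s(a)), s(a)))), c)   [R3 at 1.1.1]
4. f(f(s(f(s(s(a)), s(a))), s(f(s(s(a)), s(a)))), c)  →  f(f(s(s(a)), s(f(s(s(a)), s(a)))), c)   [R3 at 1.1.1]
5. f(f(s(s(a)), s(f(s(s(a)), s(a)))), c)  →  f(s(f(s(s(a)), s(a))), c)   [R3 at 1]
6. f(s(f(s(s(a)), s(a))), c)  →  f(s(s(a)), c)   [R3 at 1.1]
7. f(s(s(a)), c)  →  c   [R3 at ε]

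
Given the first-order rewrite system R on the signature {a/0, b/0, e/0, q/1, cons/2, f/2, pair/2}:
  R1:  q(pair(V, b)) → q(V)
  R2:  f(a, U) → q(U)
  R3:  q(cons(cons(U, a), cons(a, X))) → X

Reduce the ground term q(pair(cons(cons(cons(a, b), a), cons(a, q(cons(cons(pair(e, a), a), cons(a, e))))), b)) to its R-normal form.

e

1. q(pair(cons(cons(cons(a, b), a), cons(a, q(cons(cons(pair(e, a), a), cons(a, e))))), b))  →  q(cons(cons(cons(a, b), a), cons(a, q(cons(cons(pair(e, a), a), cons(a, e))))))   [R1 at ε]
2. q(cons(cons(cons(a, b), a), cons(a, q(cons(cons(pair(e, a), a), cons(a, e))))))  →  q(cons(cons(pair(e, a), a), cons(a, e)))   [R3 at ε]
3. q(cons(cons(pair(e, a), a), cons(a, e)))  →  e   [R3 at ε]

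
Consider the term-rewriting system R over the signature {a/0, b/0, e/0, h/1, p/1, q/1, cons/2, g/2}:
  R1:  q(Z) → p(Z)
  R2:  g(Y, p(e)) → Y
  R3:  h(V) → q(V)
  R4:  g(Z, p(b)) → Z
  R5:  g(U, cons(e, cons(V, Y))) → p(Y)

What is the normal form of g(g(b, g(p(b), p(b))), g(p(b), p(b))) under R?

1. g(g(b, g(p(b), p(b))), g(p(b), p(b)))  →  g(g(b, p(b)), g(p(b), p(b)))   [R4 at 1.2]
2. g(g(b, p(b)), g(p(b), p(b)))  →  g(b, g(p(b), p(b)))   [R4 at 1]
3. g(b, g(p(b), p(b)))  →  g(b, p(b))   [R4 at 2]
4. g(b, p(b))  →  b   [R4 at ε]

b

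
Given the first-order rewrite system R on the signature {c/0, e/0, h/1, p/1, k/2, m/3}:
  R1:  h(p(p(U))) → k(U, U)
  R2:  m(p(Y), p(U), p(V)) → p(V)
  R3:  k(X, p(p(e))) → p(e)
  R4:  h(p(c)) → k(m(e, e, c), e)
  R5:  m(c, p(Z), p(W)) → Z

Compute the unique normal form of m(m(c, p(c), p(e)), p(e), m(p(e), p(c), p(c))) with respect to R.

1. m(m(c, p(c), p(e)), p(e), m(p(e), p(c), p(c)))  →  m(c, p(e), m(p(e), p(c), p(c)))   [R5 at 1]
2. m(c, p(e), m(p(e), p(c), p(c)))  →  m(c, p(e), p(c))   [R2 at 3]
3. m(c, p(e), p(c))  →  e   [R5 at ε]

e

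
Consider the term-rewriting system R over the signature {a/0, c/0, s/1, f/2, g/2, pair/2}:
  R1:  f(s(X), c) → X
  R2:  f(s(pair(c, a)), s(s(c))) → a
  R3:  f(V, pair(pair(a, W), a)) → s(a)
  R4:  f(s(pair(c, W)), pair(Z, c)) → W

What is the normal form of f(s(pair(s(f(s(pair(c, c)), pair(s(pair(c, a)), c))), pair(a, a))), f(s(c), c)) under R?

pair(s(c), pair(a, a))

1. f(s(pair(s(f(s(pair(c, c)), pair(s(pair(c, a)), c))), pair(a, a))), f(s(c), c))  →  f(s(pair(s(c), pair(a, a))), f(s(c), c))   [R4 at 1.1.1.1]
2. f(s(pair(s(c), pair(a, a))), f(s(c), c))  →  f(s(pair(s(c), pair(a, a))), c)   [R1 at 2]
3. f(s(pair(s(c), pair(a, a))), c)  →  pair(s(c), pair(a, a))   [R1 at ε]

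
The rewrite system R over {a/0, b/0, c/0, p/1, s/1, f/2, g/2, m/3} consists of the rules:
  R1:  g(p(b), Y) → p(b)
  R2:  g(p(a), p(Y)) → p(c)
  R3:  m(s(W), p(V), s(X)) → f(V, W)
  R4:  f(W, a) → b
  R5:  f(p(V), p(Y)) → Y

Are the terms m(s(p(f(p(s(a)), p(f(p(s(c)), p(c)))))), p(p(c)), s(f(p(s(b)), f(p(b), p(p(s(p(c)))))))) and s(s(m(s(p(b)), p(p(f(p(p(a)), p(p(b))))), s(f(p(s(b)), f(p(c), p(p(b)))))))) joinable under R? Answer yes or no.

no — NF(t₁) = c, NF(t₂) = s(s(b))

Reduce t₁ = m(s(p(f(p(s(a)), p(f(p(s(c)), p(c)))))), p(p(c)), s(f(p(s(b)), f(p(b), p(p(s(p(c)))))))):
1. m(s(p(f(p(s(a)), p(f(p(s(c)), p(c)))))), p(p(c)), s(f(p(s(b)), f(p(b), p(p(s(p(c))))))))  →  f(p(c), p(f(p(s(a)), p(f(p(s(c)), p(c))))))   [R3 at ε]
2. f(p(c), p(f(p(s(a)), p(f(p(s(c)), p(c))))))  →  f(p(s(a)), p(f(p(s(c)), p(c))))   [R5 at ε]
3. f(p(s(a)), p(f(p(s(c)), p(c))))  →  f(p(s(c)), p(c))   [R5 at ε]
4. f(p(s(c)), p(c))  →  c   [R5 at ε]

Reduce t₂ = s(s(m(s(p(b)), p(p(f(p(p(a)), p(p(b))))), s(f(p(s(b)), f(p(c), p(p(b)))))))):
1. s(s(m(s(p(b)), p(p(f(p(p(a)), p(p(b))))), s(f(p(s(b)), f(p(c), p(p(b))))))))  →  s(s(f(p(f(p(p(a)), p(p(b)))), p(b))))   [R3 at 1.1]
2. s(s(f(p(f(p(p(a)), p(p(b)))), p(b))))  →  s(s(b))   [R5 at 1.1]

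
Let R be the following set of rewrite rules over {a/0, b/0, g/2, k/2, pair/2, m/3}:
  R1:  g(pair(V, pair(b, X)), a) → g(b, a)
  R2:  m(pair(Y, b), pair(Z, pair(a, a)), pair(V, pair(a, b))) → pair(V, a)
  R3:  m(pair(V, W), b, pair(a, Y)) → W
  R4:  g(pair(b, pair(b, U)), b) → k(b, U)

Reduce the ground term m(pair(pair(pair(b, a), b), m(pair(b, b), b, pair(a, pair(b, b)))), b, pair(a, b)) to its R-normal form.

b

1. m(pair(pair(pair(b, a), b), m(pair(b, b), b, pair(a, pair(b, b)))), b, pair(a, b))  →  m(pair(b, b), b, pair(a, pair(b, b)))   [R3 at ε]
2. m(pair(b, b), b, pair(a, pair(b, b)))  →  b   [R3 at ε]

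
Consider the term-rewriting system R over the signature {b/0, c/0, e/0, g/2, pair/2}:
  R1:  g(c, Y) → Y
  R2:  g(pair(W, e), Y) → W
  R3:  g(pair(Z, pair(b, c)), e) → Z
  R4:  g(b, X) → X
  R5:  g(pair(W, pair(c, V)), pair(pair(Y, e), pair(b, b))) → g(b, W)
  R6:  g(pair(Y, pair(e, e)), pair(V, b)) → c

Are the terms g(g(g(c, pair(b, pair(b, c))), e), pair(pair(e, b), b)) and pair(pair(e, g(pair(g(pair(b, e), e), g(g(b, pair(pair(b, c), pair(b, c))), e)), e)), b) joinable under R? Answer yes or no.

yes — NF(t₁) = pair(pair(e, b), b), NF(t₂) = pair(pair(e, b), b)

Reduce t₁ = g(g(g(c, pair(b, pair(b, c))), e), pair(pair(e, b), b)):
1. g(g(g(c, pair(b, pair(b, c))), e), pair(pair(e, b), b))  →  g(g(pair(b, pair(b, c)), e), pair(pair(e, b), b))   [R1 at 1.1]
2. g(g(pair(b, pair(b, c)), e), pair(pair(e, b), b))  →  g(b, pair(pair(e, b), b))   [R3 at 1]
3. g(b, pair(pair(e, b), b))  →  pair(pair(e, b), b)   [R4 at ε]

Reduce t₂ = pair(pair(e, g(pair(g(pair(b, e), e), g(g(b, pair(pair(b, c), pair(b, c))), e)), e)), b):
1. pair(pair(e, g(pair(g(pair(b, e), e), g(g(b, pair(pair(b, c), pair(b, c))), e)), e)), b)  →  pair(pair(e, g(pair(b, g(g(b, pair(pair(b, c), pair(b, c))), e)), e)), b)   [R2 at 1.2.1.1]
2. pair(pair(e, g(pair(b, g(g(b, pair(pair(b, c), pair(b, c))), e)), e)), b)  →  pair(pair(e, g(pair(b, g(pair(pair(b, c), pair(b, c)), e)), e)), b)   [R4 at 1.2.1.2.1]
3. pair(pair(e, g(pair(b, g(pair(pair(b, c), pair(b, c)), e)), e)), b)  →  pair(pair(e, g(pair(b, pair(b, c)), e)), b)   [R3 at 1.2.1.2]
4. pair(pair(e, g(pair(b, pair(b, c)), e)), b)  →  pair(pair(e, b), b)   [R3 at 1.2]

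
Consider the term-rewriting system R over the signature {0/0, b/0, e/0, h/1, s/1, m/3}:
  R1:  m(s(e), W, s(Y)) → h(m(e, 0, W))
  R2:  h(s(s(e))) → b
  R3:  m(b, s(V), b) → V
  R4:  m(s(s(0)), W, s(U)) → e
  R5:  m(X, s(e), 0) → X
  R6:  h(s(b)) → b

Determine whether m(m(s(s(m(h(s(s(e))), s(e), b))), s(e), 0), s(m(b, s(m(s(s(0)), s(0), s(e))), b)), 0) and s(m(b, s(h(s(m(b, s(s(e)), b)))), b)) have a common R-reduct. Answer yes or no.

Reduce t₁ = m(m(s(s(m(h(s(s(e))), s(e), b))), s(e), 0), s(m(b, s(m(s(s(0)), s(0), s(e))), b)), 0):
1. m(m(s(s(m(h(s(s(e))), s(e), b))), s(e), 0), s(m(b, s(m(s(s(0)), s(0), s(e))), b)), 0)  →  m(s(s(m(h(s(s(e))), s(e), b))), s(m(b, s(m(s(s(0)), s(0), s(e))), b)), 0)   [R5 at 1]
2. m(s(s(m(h(s(s(e))), s(e), b))), s(m(b, s(m(s(s(0)), s(0), s(e))), b)), 0)  →  m(s(s(m(b, s(e), b))), s(m(b, s(m(s(s(0)), s(0), s(e))), b)), 0)   [R2 at 1.1.1.1]
3. m(s(s(m(b, s(e), b))), s(m(b, s(m(s(s(0)), s(0), s(e))), b)), 0)  →  m(s(s(e)), s(m(b, s(m(s(s(0)), s(0), s(e))), b)), 0)   [R3 at 1.1.1]
4. m(s(s(e)), s(m(b, s(m(s(s(0)), s(0), s(e))), b)), 0)  →  m(s(s(e)), s(m(s(s(0)), s(0), s(e))), 0)   [R3 at 2.1]
5. m(s(s(e)), s(m(s(s(0)), s(0), s(e))), 0)  →  m(s(s(e)), s(e), 0)   [R4 at 2.1]
6. m(s(s(e)), s(e), 0)  →  s(s(e))   [R5 at ε]

Reduce t₂ = s(m(b, s(h(s(m(b, s(s(e)), b)))), b)):
1. s(m(b, s(h(s(m(b, s(s(e)), b)))), b))  →  s(h(s(m(b, s(s(e)), b))))   [R3 at 1]
2. s(h(s(m(b, s(s(e)), b))))  →  s(h(s(s(e))))   [R3 at 1.1.1]
3. s(h(s(s(e))))  →  s(b)   [R2 at 1]

no — NF(t₁) = s(s(e)), NF(t₂) = s(b)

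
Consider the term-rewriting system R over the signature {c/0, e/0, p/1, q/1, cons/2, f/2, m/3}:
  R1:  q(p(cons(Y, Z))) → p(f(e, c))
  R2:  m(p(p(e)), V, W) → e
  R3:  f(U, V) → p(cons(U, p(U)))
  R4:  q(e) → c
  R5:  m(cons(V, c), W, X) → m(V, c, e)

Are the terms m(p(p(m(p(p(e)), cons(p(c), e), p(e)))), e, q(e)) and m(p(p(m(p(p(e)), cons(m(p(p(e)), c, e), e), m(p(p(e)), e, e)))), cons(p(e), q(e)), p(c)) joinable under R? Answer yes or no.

yes — NF(t₁) = e, NF(t₂) = e

Reduce t₁ = m(p(p(m(p(p(e)), cons(p(c), e), p(e)))), e, q(e)):
1. m(p(p(m(p(p(e)), cons(p(c), e), p(e)))), e, q(e))  →  m(p(p(e)), e, q(e))   [R2 at 1.1.1]
2. m(p(p(e)), e, q(e))  →  e   [R2 at ε]

Reduce t₂ = m(p(p(m(p(p(e)), cons(m(p(p(e)), c, e), e), m(p(p(e)), e, e)))), cons(p(e), q(e)), p(c)):
1. m(p(p(m(p(p(e)), cons(m(p(p(e)), c, e), e), m(p(p(e)), e, e)))), cons(p(e), q(e)), p(c))  →  m(p(p(e)), cons(p(e), q(e)), p(c))   [R2 at 1.1.1]
2. m(p(p(e)), cons(p(e), q(e)), p(c))  →  e   [R2 at ε]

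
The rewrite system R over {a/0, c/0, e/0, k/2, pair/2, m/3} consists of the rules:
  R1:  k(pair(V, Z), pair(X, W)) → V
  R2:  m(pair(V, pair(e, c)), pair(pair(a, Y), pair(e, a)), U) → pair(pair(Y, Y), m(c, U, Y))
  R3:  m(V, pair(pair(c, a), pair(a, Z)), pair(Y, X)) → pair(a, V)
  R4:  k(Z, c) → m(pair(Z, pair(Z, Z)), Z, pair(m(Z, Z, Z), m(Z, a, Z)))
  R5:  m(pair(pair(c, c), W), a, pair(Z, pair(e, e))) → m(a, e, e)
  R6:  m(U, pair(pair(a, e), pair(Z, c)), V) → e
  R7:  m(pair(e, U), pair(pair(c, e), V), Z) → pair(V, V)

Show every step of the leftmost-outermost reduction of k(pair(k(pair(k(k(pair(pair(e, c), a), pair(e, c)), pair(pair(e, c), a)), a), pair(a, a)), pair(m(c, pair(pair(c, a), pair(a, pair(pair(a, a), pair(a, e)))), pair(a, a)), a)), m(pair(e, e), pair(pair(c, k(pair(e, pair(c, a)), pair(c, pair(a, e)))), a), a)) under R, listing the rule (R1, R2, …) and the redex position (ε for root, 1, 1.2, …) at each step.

1. k(pair(k(pair(k(k(pair(pair(e, c), a), pair(e, c)), pair(pair(e, c), a)), a), pair(a, a)), pair(m(c, pair(pair(c, a), pair(a, pair(pair(a, a), pair(a, e)))), pair(a, a)), a)), m(pair(e, e), pair(pair(c, k(pair(e, pair(c, a)), pair(c, pair(a, e)))), a), a))  →  k(pair(k(k(pair(pair(e, c), a), pair(e, c)), pair(pair(e, c), a)), pair(m(c, pair(pair(c, a), pair(a, pair(pair(a, a), pair(a, e)))), pair(a, a)), a)), m(pair(e, e), pair(pair(c, k(pair(e, pair(c, a)), pair(c, pair(a, e)))), a), a))   [R1 at 1.1]
2. k(pair(k(k(pair(pair(e, c), a), pair(e, c)), pair(pair(e, c), a)), pair(m(c, pair(pair(c, a), pair(a, pair(pair(a, a), pair(a, e)))), pair(a, a)), a)), m(pair(e, e), pair(pair(c, k(pair(e, pair(c, a)), pair(c, pair(a, e)))), a), a))  →  k(pair(k(pair(e, c), pair(pair(e, c), a)), pair(m(c, pair(pair(c, a), pair(a, pair(pair(a, a), pair(a, e)))), pair(a, a)), a)), m(pair(e, e), pair(pair(c, k(pair(e, pair(c, a)), pair(c, pair(a, e)))), a), a))   [R1 at 1.1.1]
3. k(pair(k(pair(e, c), pair(pair(e, c), a)), pair(m(c, pair(pair(c, a), pair(a, pair(pair(a, a), pair(a, e)))), pair(a, a)), a)), m(pair(e, e), pair(pair(c, k(pair(e, pair(c, a)), pair(c, pair(a, e)))), a), a))  →  k(pair(e, pair(m(c, pair(pair(c, a), pair(a, pair(pair(a, a), pair(a, e)))), pair(a, a)), a)), m(pair(e, e), pair(pair(c, k(pair(e, pair(c, a)), pair(c, pair(a, e)))), a), a))   [R1 at 1.1]
4. k(pair(e, pair(m(c, pair(pair(c, a), pair(a, pair(pair(a, a), pair(a, e)))), pair(a, a)), a)), m(pair(e, e), pair(pair(c, k(pair(e, pair(c, a)), pair(c, pair(a, e)))), a), a))  →  k(pair(e, pair(pair(a, c), a)), m(pair(e, e), pair(pair(c, k(pair(e, pair(c, a)), pair(c, pair(a, e)))), a), a))   [R3 at 1.2.1]
5. k(pair(e, pair(pair(a, c), a)), m(pair(e, e), pair(pair(c, k(pair(e, pair(c, a)), pair(c, pair(a, e)))), a), a))  →  k(pair(e, pair(pair(a, c), a)), m(pair(e, e), pair(pair(c, e), a), a))   [R1 at 2.2.1.2]
6. k(pair(e, pair(pair(a, c), a)), m(pair(e, e), pair(pair(c, e), a), a))  →  k(pair(e, pair(pair(a, c), a)), pair(a, a))   [R7 at 2]
7. k(pair(e, pair(pair(a, c), a)), pair(a, a))  →  e   [R1 at ε]

e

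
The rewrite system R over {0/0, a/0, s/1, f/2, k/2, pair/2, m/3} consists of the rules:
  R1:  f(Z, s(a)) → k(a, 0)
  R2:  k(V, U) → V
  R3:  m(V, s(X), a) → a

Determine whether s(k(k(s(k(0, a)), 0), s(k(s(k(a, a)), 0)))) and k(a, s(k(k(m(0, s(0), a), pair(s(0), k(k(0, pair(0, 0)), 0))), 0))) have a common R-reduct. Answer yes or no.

Reduce t₁ = s(k(k(s(k(0, a)), 0), s(k(s(k(a, a)), 0)))):
1. s(k(k(s(k(0, a)), 0), s(k(s(k(a, a)), 0))))  →  s(k(s(k(0, a)), 0))   [R2 at 1]
2. s(k(s(k(0, a)), 0))  →  s(s(k(0, a)))   [R2 at 1]
3. s(s(k(0, a)))  →  s(s(0))   [R2 at 1.1]

Reduce t₂ = k(a, s(k(k(m(0, s(0), a), pair(s(0), k(k(0, pair(0, 0)), 0))), 0))):
1. k(a, s(k(k(m(0, s(0), a), pair(s(0), k(k(0, pair(0, 0)), 0))), 0)))  →  a   [R2 at ε]

no — NF(t₁) = s(s(0)), NF(t₂) = a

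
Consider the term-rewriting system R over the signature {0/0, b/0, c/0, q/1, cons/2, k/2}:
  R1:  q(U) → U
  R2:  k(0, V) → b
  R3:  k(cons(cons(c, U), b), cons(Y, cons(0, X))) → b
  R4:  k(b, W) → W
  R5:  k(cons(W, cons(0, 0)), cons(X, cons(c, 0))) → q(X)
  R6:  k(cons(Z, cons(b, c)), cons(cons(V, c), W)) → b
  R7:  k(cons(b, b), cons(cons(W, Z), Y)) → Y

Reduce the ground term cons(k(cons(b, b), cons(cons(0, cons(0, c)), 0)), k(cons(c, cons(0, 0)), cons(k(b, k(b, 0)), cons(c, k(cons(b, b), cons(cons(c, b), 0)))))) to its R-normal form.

1. cons(k(cons(b, b), cons(cons(0, cons(0, c)), 0)), k(cons(c, cons(0, 0)), cons(k(b, k(b, 0)), cons(c, k(cons(b, b), cons(cons(c, b), 0))))))  →  cons(0, k(cons(c, cons(0, 0)), cons(k(b, k(b, 0)), cons(c, k(cons(b, b), cons(cons(c, b), 0))))))   [R7 at 1]
2. cons(0, k(cons(c, cons(0, 0)), cons(k(b, k(b, 0)), cons(c, k(cons(b, b), cons(cons(c, b), 0))))))  →  cons(0, k(cons(c, cons(0, 0)), cons(k(b, 0), cons(c, k(cons(b, b), cons(cons(c, b), 0))))))   [R4 at 2.2.1]
3. cons(0, k(cons(c, cons(0, 0)), cons(k(b, 0), cons(c, k(cons(b, b), cons(cons(c, b), 0))))))  →  cons(0, k(cons(c, cons(0, 0)), cons(0, cons(c, k(cons(b, b), cons(cons(c, b), 0))))))   [R4 at 2.2.1]
4. cons(0, k(cons(c, cons(0, 0)), cons(0, cons(c, k(cons(b, b), cons(cons(c, b), 0))))))  →  cons(0, k(cons(c, cons(0, 0)), cons(0, cons(c, 0))))   [R7 at 2.2.2.2]
5. cons(0, k(cons(c, cons(0, 0)), cons(0, cons(c, 0))))  →  cons(0, q(0))   [R5 at 2]
6. cons(0, q(0))  →  cons(0, 0)   [R1 at 2]

cons(0, 0)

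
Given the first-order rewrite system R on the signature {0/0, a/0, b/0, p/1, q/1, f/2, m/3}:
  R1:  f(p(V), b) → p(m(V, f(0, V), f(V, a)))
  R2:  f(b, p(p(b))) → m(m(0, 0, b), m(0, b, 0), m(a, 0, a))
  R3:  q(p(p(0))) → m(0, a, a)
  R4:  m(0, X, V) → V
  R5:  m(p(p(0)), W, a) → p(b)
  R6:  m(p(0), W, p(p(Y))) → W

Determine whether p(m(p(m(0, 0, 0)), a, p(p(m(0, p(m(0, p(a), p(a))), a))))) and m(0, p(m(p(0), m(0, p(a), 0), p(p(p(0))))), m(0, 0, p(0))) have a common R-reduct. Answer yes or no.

Reduce t₁ = p(m(p(m(0, 0, 0)), a, p(p(m(0, p(m(0, p(a), p(a))), a))))):
1. p(m(p(m(0, 0, 0)), a, p(p(m(0, p(m(0, p(a), p(a))), a)))))  →  p(m(p(0), a, p(p(m(0, p(m(0, p(a), p(a))), a)))))   [R4 at 1.1.1]
2. p(m(p(0), a, p(p(m(0, p(m(0, p(a), p(a))), a)))))  →  p(a)   [R6 at 1]

Reduce t₂ = m(0, p(m(p(0), m(0, p(a), 0), p(p(p(0))))), m(0, 0, p(0))):
1. m(0, p(m(p(0), m(0, p(a), 0), p(p(p(0))))), m(0, 0, p(0)))  →  m(0, 0, p(0))   [R4 at ε]
2. m(0, 0, p(0))  →  p(0)   [R4 at ε]

no — NF(t₁) = p(a), NF(t₂) = p(0)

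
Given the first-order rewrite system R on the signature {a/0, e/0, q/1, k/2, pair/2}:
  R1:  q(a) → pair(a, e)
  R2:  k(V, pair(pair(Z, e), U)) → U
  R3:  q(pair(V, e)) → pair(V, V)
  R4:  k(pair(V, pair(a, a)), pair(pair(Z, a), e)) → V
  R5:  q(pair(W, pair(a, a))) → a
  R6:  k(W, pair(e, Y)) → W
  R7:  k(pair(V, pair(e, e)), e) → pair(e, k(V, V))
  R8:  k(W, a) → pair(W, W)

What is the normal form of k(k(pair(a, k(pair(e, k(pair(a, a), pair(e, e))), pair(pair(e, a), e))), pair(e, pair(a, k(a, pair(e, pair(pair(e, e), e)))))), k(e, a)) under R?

pair(a, e)

1. k(k(pair(a, k(pair(e, k(pair(a, a), pair(e, e))), pair(pair(e, a), e))), pair(e, pair(a, k(a, pair(e, pair(pair(e, e), e)))))), k(e, a))  →  k(pair(a, k(pair(e, k(pair(a, a), pair(e, e))), pair(pair(e, a), e))), k(e, a))   [R6 at 1]
2. k(pair(a, k(pair(e, k(pair(a, a), pair(e, e))), pair(pair(e, a), e))), k(e, a))  →  k(pair(a, k(pair(e, pair(a, a)), pair(pair(e, a), e))), k(e, a))   [R6 at 1.2.1.2]
3. k(pair(a, k(pair(e, pair(a, a)), pair(pair(e, a), e))), k(e, a))  →  k(pair(a, e), k(e, a))   [R4 at 1.2]
4. k(pair(a, e), k(e, a))  →  k(pair(a, e), pair(e, e))   [R8 at 2]
5. k(pair(a, e), pair(e, e))  →  pair(a, e)   [R6 at ε]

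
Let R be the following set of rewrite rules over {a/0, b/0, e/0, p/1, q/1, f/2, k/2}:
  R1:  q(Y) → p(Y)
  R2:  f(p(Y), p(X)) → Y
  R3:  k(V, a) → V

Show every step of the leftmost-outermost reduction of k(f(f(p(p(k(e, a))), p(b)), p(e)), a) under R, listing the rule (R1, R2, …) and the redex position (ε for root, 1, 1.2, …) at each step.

e

1. k(f(f(p(p(k(e, a))), p(b)), p(e)), a)  →  f(f(p(p(k(e, a))), p(b)), p(e))   [R3 at ε]
2. f(f(p(p(k(e, a))), p(b)), p(e))  →  f(p(k(e, a)), p(e))   [R2 at 1]
3. f(p(k(e, a)), p(e))  →  k(e, a)   [R2 at ε]
4. k(e, a)  →  e   [R3 at ε]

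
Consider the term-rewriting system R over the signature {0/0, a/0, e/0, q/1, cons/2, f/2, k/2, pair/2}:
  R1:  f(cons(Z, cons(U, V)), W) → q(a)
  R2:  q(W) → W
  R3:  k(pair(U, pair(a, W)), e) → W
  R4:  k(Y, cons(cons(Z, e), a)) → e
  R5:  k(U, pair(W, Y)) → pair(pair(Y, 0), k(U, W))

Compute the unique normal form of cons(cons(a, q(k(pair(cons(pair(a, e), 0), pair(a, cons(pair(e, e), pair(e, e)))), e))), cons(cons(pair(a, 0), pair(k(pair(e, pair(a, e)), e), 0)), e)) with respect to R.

1. cons(cons(a, q(k(pair(cons(pair(a, e), 0), pair(a, cons(pair(e, e), pair(e, e)))), e))), cons(cons(pair(a, 0), pair(k(pair(e, pair(a, e)), e), 0)), e))  →  cons(cons(a, k(pair(cons(pair(a, e), 0), pair(a, cons(pair(e, e), pair(e, e)))), e)), cons(cons(pair(a, 0), pair(k(pair(e, pair(a, e)), e), 0)), e))   [R2 at 1.2]
2. cons(cons(a, k(pair(cons(pair(a, e), 0), pair(a, cons(pair(e, e), pair(e, e)))), e)), cons(cons(pair(a, 0), pair(k(pair(e, pair(a, e)), e), 0)), e))  →  cons(cons(a, cons(pair(e, e), pair(e, e))), cons(cons(pair(a, 0), pair(k(pair(e, pair(a, e)), e), 0)), e))   [R3 at 1.2]
3. cons(cons(a, cons(pair(e, e), pair(e, e))), cons(cons(pair(a, 0), pair(k(pair(e, pair(a, e)), e), 0)), e))  →  cons(cons(a, cons(pair(e, e), pair(e, e))), cons(cons(pair(a, 0), pair(e, 0)), e))   [R3 at 2.1.2.1]

cons(cons(a, cons(pair(e, e), pair(e, e))), cons(cons(pair(a, 0), pair(e, 0)), e))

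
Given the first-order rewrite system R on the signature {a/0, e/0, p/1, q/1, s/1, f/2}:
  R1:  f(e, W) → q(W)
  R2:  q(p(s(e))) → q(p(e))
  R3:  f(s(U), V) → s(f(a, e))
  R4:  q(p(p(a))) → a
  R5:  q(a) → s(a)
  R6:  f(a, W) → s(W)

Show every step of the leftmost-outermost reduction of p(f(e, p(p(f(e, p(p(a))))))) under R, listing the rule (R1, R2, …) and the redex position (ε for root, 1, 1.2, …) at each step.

1. p(f(e, p(p(f(e, p(p(a)))))))  →  p(q(p(p(f(e, p(p(a)))))))   [R1 at 1]
2. p(q(p(p(f(e, p(p(a)))))))  →  p(q(p(p(q(p(p(a)))))))   [R1 at 1.1.1.1]
3. p(q(p(p(q(p(p(a)))))))  →  p(q(p(p(a))))   [R4 at 1.1.1.1]
4. p(q(p(p(a))))  →  p(a)   [R4 at 1]

p(a)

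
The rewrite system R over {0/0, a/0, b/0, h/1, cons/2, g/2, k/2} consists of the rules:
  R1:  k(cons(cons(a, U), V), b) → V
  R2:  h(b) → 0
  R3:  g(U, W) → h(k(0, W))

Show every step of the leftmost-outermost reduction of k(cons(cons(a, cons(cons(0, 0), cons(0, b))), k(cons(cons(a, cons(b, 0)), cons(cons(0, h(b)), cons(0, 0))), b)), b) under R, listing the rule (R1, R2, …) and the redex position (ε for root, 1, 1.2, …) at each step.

1. k(cons(cons(a, cons(cons(0, 0), cons(0, b))), k(cons(cons(a, cons(b, 0)), cons(cons(0, h(b)), cons(0, 0))), b)), b)  →  k(cons(cons(a, cons(b, 0)), cons(cons(0, h(b)), cons(0, 0))), b)   [R1 at ε]
2. k(cons(cons(a, cons(b, 0)), cons(cons(0, h(b)), cons(0, 0))), b)  →  cons(cons(0, h(b)), cons(0, 0))   [R1 at ε]
3. cons(cons(0, h(b)), cons(0, 0))  →  cons(cons(0, 0), cons(0, 0))   [R2 at 1.2]

cons(cons(0, 0), cons(0, 0))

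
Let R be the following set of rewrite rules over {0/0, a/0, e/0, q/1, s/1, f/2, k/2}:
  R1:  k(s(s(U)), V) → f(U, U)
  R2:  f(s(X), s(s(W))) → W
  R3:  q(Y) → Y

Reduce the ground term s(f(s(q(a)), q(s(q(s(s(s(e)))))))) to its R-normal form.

1. s(f(s(q(a)), q(s(q(s(s(s(e))))))))  →  s(f(s(a), q(s(q(s(s(s(e))))))))   [R3 at 1.1.1]
2. s(f(s(a), q(s(q(s(s(s(e))))))))  →  s(f(s(a), s(q(s(s(s(e)))))))   [R3 at 1.2]
3. s(f(s(a), s(q(s(s(s(e)))))))  →  s(f(s(a), s(s(s(s(e))))))   [R3 at 1.2.1]
4. s(f(s(a), s(s(s(s(e))))))  →  s(s(s(e)))   [R2 at 1]

s(s(s(e)))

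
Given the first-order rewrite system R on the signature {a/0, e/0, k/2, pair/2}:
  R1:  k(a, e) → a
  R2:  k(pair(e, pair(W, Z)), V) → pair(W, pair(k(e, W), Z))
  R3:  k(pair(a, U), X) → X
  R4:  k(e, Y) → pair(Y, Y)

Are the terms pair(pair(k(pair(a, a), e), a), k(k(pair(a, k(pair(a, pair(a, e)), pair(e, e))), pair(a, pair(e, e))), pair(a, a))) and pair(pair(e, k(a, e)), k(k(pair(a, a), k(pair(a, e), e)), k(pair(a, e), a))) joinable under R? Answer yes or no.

yes — NF(t₁) = pair(pair(e, a), pair(a, a)), NF(t₂) = pair(pair(e, a), pair(a, a))

Reduce t₁ = pair(pair(k(pair(a, a), e), a), k(k(pair(a, k(pair(a, pair(a, e)), pair(e, e))), pair(a, pair(e, e))), pair(a, a))):
1. pair(pair(k(pair(a, a), e), a), k(k(pair(a, k(pair(a, pair(a, e)), pair(e, e))), pair(a, pair(e, e))), pair(a, a)))  →  pair(pair(e, a), k(k(pair(a, k(pair(a, pair(a, e)), pair(e, e))), pair(a, pair(e, e))), pair(a, a)))   [R3 at 1.1]
2. pair(pair(e, a), k(k(pair(a, k(pair(a, pair(a, e)), pair(e, e))), pair(a, pair(e, e))), pair(a, a)))  →  pair(pair(e, a), k(pair(a, pair(e, e)), pair(a, a)))   [R3 at 2.1]
3. pair(pair(e, a), k(pair(a, pair(e, e)), pair(a, a)))  →  pair(pair(e, a), pair(a, a))   [R3 at 2]

Reduce t₂ = pair(pair(e, k(a, e)), k(k(pair(a, a), k(pair(a, e), e)), k(pair(a, e), a))):
1. pair(pair(e, k(a, e)), k(k(pair(a, a), k(pair(a, e), e)), k(pair(a, e), a)))  →  pair(pair(e, a), k(k(pair(a, a), k(pair(a, e), e)), k(pair(a, e), a)))   [R1 at 1.2]
2. pair(pair(e, a), k(k(pair(a, a), k(pair(a, e), e)), k(pair(a, e), a)))  →  pair(pair(e, a), k(k(pair(a, e), e), k(pair(a, e), a)))   [R3 at 2.1]
3. pair(pair(e, a), k(k(pair(a, e), e), k(pair(a, e), a)))  →  pair(pair(e, a), k(e, k(pair(a, e), a)))   [R3 at 2.1]
4. pair(pair(e, a), k(e, k(pair(a, e), a)))  →  pair(pair(e, a), pair(k(pair(a, e), a), k(pair(a, e), a)))   [R4 at 2]
5. pair(pair(e, a), pair(k(pair(a, e), a), k(pair(a, e), a)))  →  pair(pair(e, a), pair(a, k(pair(a, e), a)))   [R3 at 2.1]
6. pair(pair(e, a), pair(a, k(pair(a, e), a)))  →  pair(pair(e, a), pair(a, a))   [R3 at 2.2]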